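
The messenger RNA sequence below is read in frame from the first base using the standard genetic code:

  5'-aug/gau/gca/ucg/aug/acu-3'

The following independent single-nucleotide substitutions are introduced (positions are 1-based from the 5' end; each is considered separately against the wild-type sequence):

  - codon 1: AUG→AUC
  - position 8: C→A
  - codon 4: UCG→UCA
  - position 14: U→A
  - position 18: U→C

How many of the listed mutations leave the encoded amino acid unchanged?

2

Codon 1: AUG (Met) → AUC (Ile) — missense.
Codon 3: GCA (Ala) → GAA (Glu) — missense.
Codon 4: UCG (Ser) → UCA (Ser) — synonymous.
Codon 5: AUG (Met) → AAG (Lys) — missense.
Codon 6: ACU (Thr) → ACC (Thr) — synonymous.
Synonymous: 2 of 5.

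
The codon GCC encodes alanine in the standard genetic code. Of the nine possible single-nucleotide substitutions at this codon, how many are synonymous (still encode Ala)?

Position 1: none → 0 synonymous.
Position 2: none → 0 synonymous.
Position 3: GCT, GCA, GCG → 3 synonymous.
Total: 0 + 0 + 3 = 3.

3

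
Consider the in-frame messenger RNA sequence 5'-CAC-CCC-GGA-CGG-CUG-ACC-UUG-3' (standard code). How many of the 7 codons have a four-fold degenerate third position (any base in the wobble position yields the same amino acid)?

Codon 1 CAC (His): third position 2-fold.
Codon 2 CCC (Pro): third position 4-fold.
Codon 3 GGA (Gly): third position 4-fold.
Codon 4 CGG (Arg): third position 4-fold.
Codon 5 CUG (Leu): third position 4-fold.
Codon 6 ACC (Thr): third position 4-fold.
Codon 7 UUG (Leu): third position 2-fold.
Four-fold degenerate third positions: 5.

5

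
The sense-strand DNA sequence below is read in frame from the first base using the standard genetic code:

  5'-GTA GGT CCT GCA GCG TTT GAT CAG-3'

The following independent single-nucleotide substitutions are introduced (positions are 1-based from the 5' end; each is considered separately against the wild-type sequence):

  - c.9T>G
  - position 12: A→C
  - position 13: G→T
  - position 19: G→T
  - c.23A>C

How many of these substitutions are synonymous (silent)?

Codon 3: CCT (Pro) → CCG (Pro) — synonymous.
Codon 4: GCA (Ala) → GCC (Ala) — synonymous.
Codon 5: GCG (Ala) → TCG (Ser) — missense.
Codon 7: GAT (Asp) → TAT (Tyr) — missense.
Codon 8: CAG (Gln) → CCG (Pro) — missense.
Synonymous: 2 of 5.

2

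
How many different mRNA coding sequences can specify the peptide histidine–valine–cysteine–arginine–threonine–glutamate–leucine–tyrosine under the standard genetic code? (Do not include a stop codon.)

His: 2 codons.
Val: 4 codons.
Cys: 2 codons.
Arg: 6 codons.
Thr: 4 codons.
Glu: 2 codons.
Leu: 6 codons.
Tyr: 2 codons.
2 × 4 × 2 × 6 × 4 × 2 × 6 × 2 = 9216.

9216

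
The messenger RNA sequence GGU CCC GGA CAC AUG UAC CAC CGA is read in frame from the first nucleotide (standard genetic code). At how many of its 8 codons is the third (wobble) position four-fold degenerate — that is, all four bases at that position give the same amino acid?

4

Codon 1 GGU (Gly): third position 4-fold.
Codon 2 CCC (Pro): third position 4-fold.
Codon 3 GGA (Gly): third position 4-fold.
Codon 4 CAC (His): third position 2-fold.
Codon 5 AUG (Met): third position 1-fold.
Codon 6 UAC (Tyr): third position 2-fold.
Codon 7 CAC (His): third position 2-fold.
Codon 8 CGA (Arg): third position 4-fold.
Four-fold degenerate third positions: 4.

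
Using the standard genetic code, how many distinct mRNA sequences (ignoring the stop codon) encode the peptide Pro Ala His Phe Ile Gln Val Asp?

Pro: 4 codons.
Ala: 4 codons.
His: 2 codons.
Phe: 2 codons.
Ile: 3 codons.
Gln: 2 codons.
Val: 4 codons.
Asp: 2 codons.
4 × 4 × 2 × 2 × 3 × 2 × 4 × 2 = 3072.

3072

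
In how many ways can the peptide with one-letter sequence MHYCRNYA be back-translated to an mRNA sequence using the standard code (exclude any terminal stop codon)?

768

Met: 1 codon.
His: 2 codons.
Tyr: 2 codons.
Cys: 2 codons.
Arg: 6 codons.
Asn: 2 codons.
Tyr: 2 codons.
Ala: 4 codons.
1 × 2 × 2 × 2 × 6 × 2 × 2 × 4 = 768.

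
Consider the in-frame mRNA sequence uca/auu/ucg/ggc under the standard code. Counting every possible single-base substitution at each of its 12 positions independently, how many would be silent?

Codon 1 (UCA, Ser): 3 synonymous substitutions.
Codon 2 (AUU, Ile): 2 synonymous substitutions.
Codon 3 (UCG, Ser): 3 synonymous substitutions.
Codon 4 (GGC, Gly): 3 synonymous substitutions.
Total: 3 + 2 + 3 + 3 = 11.

11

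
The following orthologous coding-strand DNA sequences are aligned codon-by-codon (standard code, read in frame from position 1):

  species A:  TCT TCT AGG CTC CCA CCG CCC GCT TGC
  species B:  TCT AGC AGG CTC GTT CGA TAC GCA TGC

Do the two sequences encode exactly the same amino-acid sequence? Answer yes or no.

Codon 1: TCT Ser / TCT Ser — identical.
Codon 2: TCT Ser / AGC Ser — synonymous.
Codon 3: AGG Arg / AGG Arg — identical.
Codon 4: CTC Leu / CTC Leu — identical.
Codon 5: CCA Pro / GTT Val — nonsynonymous.
Codon 6: CCG Pro / CGA Arg — nonsynonymous.
Codon 7: CCC Pro / TAC Tyr — nonsynonymous.
Codon 8: GCT Ala / GCA Ala — synonymous.
Codon 9: TGC Cys / TGC Cys — identical.
Nonsynonymous differences: 3 → different protein.

no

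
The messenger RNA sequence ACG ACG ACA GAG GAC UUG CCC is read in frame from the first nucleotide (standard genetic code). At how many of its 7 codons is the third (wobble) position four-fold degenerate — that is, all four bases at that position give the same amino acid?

Codon 1 ACG (Thr): third position 4-fold.
Codon 2 ACG (Thr): third position 4-fold.
Codon 3 ACA (Thr): third position 4-fold.
Codon 4 GAG (Glu): third position 2-fold.
Codon 5 GAC (Asp): third position 2-fold.
Codon 6 UUG (Leu): third position 2-fold.
Codon 7 CCC (Pro): third position 4-fold.
Four-fold degenerate third positions: 4.

4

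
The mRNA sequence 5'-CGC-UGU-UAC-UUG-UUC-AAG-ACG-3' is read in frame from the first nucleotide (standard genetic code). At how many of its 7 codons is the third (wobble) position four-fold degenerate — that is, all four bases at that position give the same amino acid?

2

Codon 1 CGC (Arg): third position 4-fold.
Codon 2 UGU (Cys): third position 2-fold.
Codon 3 UAC (Tyr): third position 2-fold.
Codon 4 UUG (Leu): third position 2-fold.
Codon 5 UUC (Phe): third position 2-fold.
Codon 6 AAG (Lys): third position 2-fold.
Codon 7 ACG (Thr): third position 4-fold.
Four-fold degenerate third positions: 2.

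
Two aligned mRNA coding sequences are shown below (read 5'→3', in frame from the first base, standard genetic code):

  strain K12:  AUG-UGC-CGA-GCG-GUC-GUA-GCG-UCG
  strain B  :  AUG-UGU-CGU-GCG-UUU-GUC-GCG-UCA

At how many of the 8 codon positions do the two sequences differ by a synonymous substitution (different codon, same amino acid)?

Codon 1: AUG Met / AUG Met — identical.
Codon 2: UGC Cys / UGU Cys — synonymous.
Codon 3: CGA Arg / CGU Arg — synonymous.
Codon 4: GCG Ala / GCG Ala — identical.
Codon 5: GUC Val / UUU Phe — nonsynonymous.
Codon 6: GUA Val / GUC Val — synonymous.
Codon 7: GCG Ala / GCG Ala — identical.
Codon 8: UCG Ser / UCA Ser — synonymous.
Synonymous differences: 4.

4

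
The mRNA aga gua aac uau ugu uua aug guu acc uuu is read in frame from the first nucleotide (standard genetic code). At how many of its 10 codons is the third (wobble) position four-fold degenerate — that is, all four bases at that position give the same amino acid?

Codon 1 AGA (Arg): third position 2-fold.
Codon 2 GUA (Val): third position 4-fold.
Codon 3 AAC (Asn): third position 2-fold.
Codon 4 UAU (Tyr): third position 2-fold.
Codon 5 UGU (Cys): third position 2-fold.
Codon 6 UUA (Leu): third position 2-fold.
Codon 7 AUG (Met): third position 1-fold.
Codon 8 GUU (Val): third position 4-fold.
Codon 9 ACC (Thr): third position 4-fold.
Codon 10 UUU (Phe): third position 2-fold.
Four-fold degenerate third positions: 3.

3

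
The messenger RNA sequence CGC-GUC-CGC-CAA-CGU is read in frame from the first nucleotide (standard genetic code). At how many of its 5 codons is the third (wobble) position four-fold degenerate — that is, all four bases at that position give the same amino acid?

Codon 1 CGC (Arg): third position 4-fold.
Codon 2 GUC (Val): third position 4-fold.
Codon 3 CGC (Arg): third position 4-fold.
Codon 4 CAA (Gln): third position 2-fold.
Codon 5 CGU (Arg): third position 4-fold.
Four-fold degenerate third positions: 4.

4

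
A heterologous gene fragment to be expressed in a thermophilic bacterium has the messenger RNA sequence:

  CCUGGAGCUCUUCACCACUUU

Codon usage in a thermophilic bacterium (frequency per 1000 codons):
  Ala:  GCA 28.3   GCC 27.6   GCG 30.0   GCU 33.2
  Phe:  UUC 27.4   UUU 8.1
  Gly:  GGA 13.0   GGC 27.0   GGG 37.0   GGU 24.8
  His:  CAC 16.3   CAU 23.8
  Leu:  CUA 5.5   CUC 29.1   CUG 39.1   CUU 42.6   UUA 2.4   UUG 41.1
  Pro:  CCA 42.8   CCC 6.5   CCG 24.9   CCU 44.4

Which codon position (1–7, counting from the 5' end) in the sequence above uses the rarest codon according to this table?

7

Codon 1 CCU (Pro): 44.4 per 1000.
Codon 2 GGA (Gly): 13.0 per 1000.
Codon 3 GCU (Ala): 33.2 per 1000.
Codon 4 CUU (Leu): 42.6 per 1000.
Codon 5 CAC (His): 16.3 per 1000.
Codon 6 CAC (His): 16.3 per 1000.
Codon 7 UUU (Phe): 8.1 per 1000.
Lowest frequency is 8.1 at codon 7.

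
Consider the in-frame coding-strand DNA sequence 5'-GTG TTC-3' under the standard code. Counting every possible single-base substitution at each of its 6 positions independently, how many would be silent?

Codon 1 (GTG, Val): 3 synonymous substitutions.
Codon 2 (TTC, Phe): 1 synonymous substitution.
Total: 3 + 1 = 4.

4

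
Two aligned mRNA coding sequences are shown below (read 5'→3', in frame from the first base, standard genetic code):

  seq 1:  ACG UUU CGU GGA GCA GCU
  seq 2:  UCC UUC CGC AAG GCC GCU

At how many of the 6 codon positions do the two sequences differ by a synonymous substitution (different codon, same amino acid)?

3

Codon 1: ACG Thr / UCC Ser — nonsynonymous.
Codon 2: UUU Phe / UUC Phe — synonymous.
Codon 3: CGU Arg / CGC Arg — synonymous.
Codon 4: GGA Gly / AAG Lys — nonsynonymous.
Codon 5: GCA Ala / GCC Ala — synonymous.
Codon 6: GCU Ala / GCU Ala — identical.
Synonymous differences: 3.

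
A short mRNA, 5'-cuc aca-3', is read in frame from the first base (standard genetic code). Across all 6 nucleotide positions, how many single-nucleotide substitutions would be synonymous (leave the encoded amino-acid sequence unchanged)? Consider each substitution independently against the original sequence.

6

Codon 1 (CUC, Leu): 3 synonymous substitutions.
Codon 2 (ACA, Thr): 3 synonymous substitutions.
Total: 3 + 3 = 6.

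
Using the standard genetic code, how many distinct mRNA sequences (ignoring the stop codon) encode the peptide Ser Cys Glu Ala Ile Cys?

Ser: 6 codons.
Cys: 2 codons.
Glu: 2 codons.
Ala: 4 codons.
Ile: 3 codons.
Cys: 2 codons.
6 × 2 × 2 × 4 × 3 × 2 = 576.

576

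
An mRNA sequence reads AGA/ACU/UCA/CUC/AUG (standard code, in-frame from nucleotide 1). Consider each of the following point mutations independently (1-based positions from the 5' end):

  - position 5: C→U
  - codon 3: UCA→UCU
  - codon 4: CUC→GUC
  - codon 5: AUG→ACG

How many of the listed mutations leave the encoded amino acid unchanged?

Codon 2: ACU (Thr) → AUU (Ile) — missense.
Codon 3: UCA (Ser) → UCU (Ser) — synonymous.
Codon 4: CUC (Leu) → GUC (Val) — missense.
Codon 5: AUG (Met) → ACG (Thr) — missense.
Synonymous: 1 of 4.

1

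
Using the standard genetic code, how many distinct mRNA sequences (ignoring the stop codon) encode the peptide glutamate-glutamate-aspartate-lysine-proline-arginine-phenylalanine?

Glu: 2 codons.
Glu: 2 codons.
Asp: 2 codons.
Lys: 2 codons.
Pro: 4 codons.
Arg: 6 codons.
Phe: 2 codons.
2 × 2 × 2 × 2 × 4 × 6 × 2 = 768.

768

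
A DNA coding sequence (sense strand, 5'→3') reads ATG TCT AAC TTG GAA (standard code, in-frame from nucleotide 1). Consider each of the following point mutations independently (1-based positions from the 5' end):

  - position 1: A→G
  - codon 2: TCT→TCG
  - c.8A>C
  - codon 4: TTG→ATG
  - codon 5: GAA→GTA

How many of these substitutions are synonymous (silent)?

Codon 1: ATG (Met) → GTG (Val) — missense.
Codon 2: TCT (Ser) → TCG (Ser) — synonymous.
Codon 3: AAC (Asn) → ACC (Thr) — missense.
Codon 4: TTG (Leu) → ATG (Met) — missense.
Codon 5: GAA (Glu) → GTA (Val) — missense.
Synonymous: 1 of 5.

1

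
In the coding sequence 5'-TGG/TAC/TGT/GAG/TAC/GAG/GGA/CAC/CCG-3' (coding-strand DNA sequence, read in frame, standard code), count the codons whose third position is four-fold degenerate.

Codon 1 TGG (Trp): third position 1-fold.
Codon 2 TAC (Tyr): third position 2-fold.
Codon 3 TGT (Cys): third position 2-fold.
Codon 4 GAG (Glu): third position 2-fold.
Codon 5 TAC (Tyr): third position 2-fold.
Codon 6 GAG (Glu): third position 2-fold.
Codon 7 GGA (Gly): third position 4-fold.
Codon 8 CAC (His): third position 2-fold.
Codon 9 CCG (Pro): third position 4-fold.
Four-fold degenerate third positions: 2.

2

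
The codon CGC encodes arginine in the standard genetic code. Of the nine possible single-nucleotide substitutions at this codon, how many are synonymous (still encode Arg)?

3

Position 1: none → 0 synonymous.
Position 2: none → 0 synonymous.
Position 3: CGU, CGA, CGG → 3 synonymous.
Total: 0 + 0 + 3 = 3.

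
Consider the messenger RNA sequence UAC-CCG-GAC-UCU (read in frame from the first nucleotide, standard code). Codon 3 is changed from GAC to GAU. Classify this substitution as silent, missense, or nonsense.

silent

Position 9 falls in codon 3: GAC → Asp.
After the substitution the codon is GAU → Asp.
Both encode Asp, so the change is synonymous.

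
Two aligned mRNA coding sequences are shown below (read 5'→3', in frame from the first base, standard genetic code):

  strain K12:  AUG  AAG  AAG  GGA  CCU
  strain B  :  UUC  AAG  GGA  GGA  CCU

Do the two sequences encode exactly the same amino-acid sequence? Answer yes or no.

no

Codon 1: AUG Met / UUC Phe — nonsynonymous.
Codon 2: AAG Lys / AAG Lys — identical.
Codon 3: AAG Lys / GGA Gly — nonsynonymous.
Codon 4: GGA Gly / GGA Gly — identical.
Codon 5: CCU Pro / CCU Pro — identical.
Nonsynonymous differences: 2 → different protein.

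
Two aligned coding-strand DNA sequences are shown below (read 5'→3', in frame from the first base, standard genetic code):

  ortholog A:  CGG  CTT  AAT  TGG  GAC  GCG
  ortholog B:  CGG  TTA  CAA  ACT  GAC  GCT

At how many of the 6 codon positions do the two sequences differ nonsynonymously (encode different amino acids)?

Codon 1: CGG Arg / CGG Arg — identical.
Codon 2: CTT Leu / TTA Leu — synonymous.
Codon 3: AAT Asn / CAA Gln — nonsynonymous.
Codon 4: TGG Trp / ACT Thr — nonsynonymous.
Codon 5: GAC Asp / GAC Asp — identical.
Codon 6: GCG Ala / GCT Ala — synonymous.
Nonsynonymous differences: 2.

2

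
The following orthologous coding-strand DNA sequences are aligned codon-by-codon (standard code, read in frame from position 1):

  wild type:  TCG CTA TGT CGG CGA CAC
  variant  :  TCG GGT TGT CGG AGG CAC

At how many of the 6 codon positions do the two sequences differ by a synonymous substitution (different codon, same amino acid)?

1

Codon 1: TCG Ser / TCG Ser — identical.
Codon 2: CTA Leu / GGT Gly — nonsynonymous.
Codon 3: TGT Cys / TGT Cys — identical.
Codon 4: CGG Arg / CGG Arg — identical.
Codon 5: CGA Arg / AGG Arg — synonymous.
Codon 6: CAC His / CAC His — identical.
Synonymous differences: 1.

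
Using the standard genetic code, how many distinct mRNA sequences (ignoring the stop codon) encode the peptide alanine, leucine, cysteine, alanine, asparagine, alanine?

1536

Ala: 4 codons.
Leu: 6 codons.
Cys: 2 codons.
Ala: 4 codons.
Asn: 2 codons.
Ala: 4 codons.
4 × 6 × 2 × 4 × 2 × 4 = 1536.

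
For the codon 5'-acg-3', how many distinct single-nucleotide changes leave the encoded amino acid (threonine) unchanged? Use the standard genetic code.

3

Position 1: none → 0 synonymous.
Position 2: none → 0 synonymous.
Position 3: ACU, ACC, ACA → 3 synonymous.
Total: 0 + 0 + 3 = 3.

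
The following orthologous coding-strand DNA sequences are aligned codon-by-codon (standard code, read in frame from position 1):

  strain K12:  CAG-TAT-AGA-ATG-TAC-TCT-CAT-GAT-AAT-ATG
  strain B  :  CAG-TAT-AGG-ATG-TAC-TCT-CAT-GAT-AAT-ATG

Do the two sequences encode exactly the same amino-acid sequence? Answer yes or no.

yes

Codon 1: CAG Gln / CAG Gln — identical.
Codon 2: TAT Tyr / TAT Tyr — identical.
Codon 3: AGA Arg / AGG Arg — synonymous.
Codon 4: ATG Met / ATG Met — identical.
Codon 5: TAC Tyr / TAC Tyr — identical.
Codon 6: TCT Ser / TCT Ser — identical.
Codon 7: CAT His / CAT His — identical.
Codon 8: GAT Asp / GAT Asp — identical.
Codon 9: AAT Asn / AAT Asn — identical.
Codon 10: ATG Met / ATG Met — identical.
Nonsynonymous differences: 0 → same protein.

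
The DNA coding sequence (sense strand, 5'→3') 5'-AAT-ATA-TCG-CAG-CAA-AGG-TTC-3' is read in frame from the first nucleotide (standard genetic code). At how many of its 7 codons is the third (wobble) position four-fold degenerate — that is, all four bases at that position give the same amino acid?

1

Codon 1 AAT (Asn): third position 2-fold.
Codon 2 ATA (Ile): third position 3-fold.
Codon 3 TCG (Ser): third position 4-fold.
Codon 4 CAG (Gln): third position 2-fold.
Codon 5 CAA (Gln): third position 2-fold.
Codon 6 AGG (Arg): third position 2-fold.
Codon 7 TTC (Phe): third position 2-fold.
Four-fold degenerate third positions: 1.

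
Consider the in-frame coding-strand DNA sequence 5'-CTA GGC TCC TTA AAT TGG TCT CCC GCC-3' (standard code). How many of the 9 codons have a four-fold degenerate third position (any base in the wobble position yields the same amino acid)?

6

Codon 1 CTA (Leu): third position 4-fold.
Codon 2 GGC (Gly): third position 4-fold.
Codon 3 TCC (Ser): third position 4-fold.
Codon 4 TTA (Leu): third position 2-fold.
Codon 5 AAT (Asn): third position 2-fold.
Codon 6 TGG (Trp): third position 1-fold.
Codon 7 TCT (Ser): third position 4-fold.
Codon 8 CCC (Pro): third position 4-fold.
Codon 9 GCC (Ala): third position 4-fold.
Four-fold degenerate third positions: 6.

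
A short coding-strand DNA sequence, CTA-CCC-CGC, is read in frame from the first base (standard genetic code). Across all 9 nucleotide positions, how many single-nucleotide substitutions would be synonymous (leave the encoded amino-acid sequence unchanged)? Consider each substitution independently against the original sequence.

Codon 1 (CTA, Leu): 4 synonymous substitutions.
Codon 2 (CCC, Pro): 3 synonymous substitutions.
Codon 3 (CGC, Arg): 3 synonymous substitutions.
Total: 4 + 3 + 3 = 10.

10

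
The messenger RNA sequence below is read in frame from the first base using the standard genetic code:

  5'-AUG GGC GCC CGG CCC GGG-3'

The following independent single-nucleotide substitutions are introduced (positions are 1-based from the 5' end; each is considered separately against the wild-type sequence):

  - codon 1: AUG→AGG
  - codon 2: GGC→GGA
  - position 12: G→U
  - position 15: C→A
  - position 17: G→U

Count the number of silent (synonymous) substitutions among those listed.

3

Codon 1: AUG (Met) → AGG (Arg) — missense.
Codon 2: GGC (Gly) → GGA (Gly) — synonymous.
Codon 4: CGG (Arg) → CGU (Arg) — synonymous.
Codon 5: CCC (Pro) → CCA (Pro) — synonymous.
Codon 6: GGG (Gly) → GUG (Val) — missense.
Synonymous: 3 of 5.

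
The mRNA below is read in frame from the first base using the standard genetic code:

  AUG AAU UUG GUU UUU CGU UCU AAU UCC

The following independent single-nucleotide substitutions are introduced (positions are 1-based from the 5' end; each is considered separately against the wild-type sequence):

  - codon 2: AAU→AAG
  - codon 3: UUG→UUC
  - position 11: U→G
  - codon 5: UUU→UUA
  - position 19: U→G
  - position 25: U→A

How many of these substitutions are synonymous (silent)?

0

Codon 2: AAU (Asn) → AAG (Lys) — missense.
Codon 3: UUG (Leu) → UUC (Phe) — missense.
Codon 4: GUU (Val) → GGU (Gly) — missense.
Codon 5: UUU (Phe) → UUA (Leu) — missense.
Codon 7: UCU (Ser) → GCU (Ala) — missense.
Codon 9: UCC (Ser) → ACC (Thr) — missense.
Synonymous: 0 of 6.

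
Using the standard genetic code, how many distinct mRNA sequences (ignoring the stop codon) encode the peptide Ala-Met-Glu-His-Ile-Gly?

Ala: 4 codons.
Met: 1 codon.
Glu: 2 codons.
His: 2 codons.
Ile: 3 codons.
Gly: 4 codons.
4 × 1 × 2 × 2 × 3 × 4 = 192.

192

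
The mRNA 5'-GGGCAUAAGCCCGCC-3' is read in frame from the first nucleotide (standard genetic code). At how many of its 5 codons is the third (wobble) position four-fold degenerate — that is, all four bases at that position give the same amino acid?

3

Codon 1 GGG (Gly): third position 4-fold.
Codon 2 CAU (His): third position 2-fold.
Codon 3 AAG (Lys): third position 2-fold.
Codon 4 CCC (Pro): third position 4-fold.
Codon 5 GCC (Ala): third position 4-fold.
Four-fold degenerate third positions: 3.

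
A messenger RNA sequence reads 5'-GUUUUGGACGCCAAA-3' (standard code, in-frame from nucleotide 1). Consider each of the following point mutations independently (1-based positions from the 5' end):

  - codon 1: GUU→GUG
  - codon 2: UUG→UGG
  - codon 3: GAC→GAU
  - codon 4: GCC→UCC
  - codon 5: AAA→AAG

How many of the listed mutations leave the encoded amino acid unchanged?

Codon 1: GUU (Val) → GUG (Val) — synonymous.
Codon 2: UUG (Leu) → UGG (Trp) — missense.
Codon 3: GAC (Asp) → GAU (Asp) — synonymous.
Codon 4: GCC (Ala) → UCC (Ser) — missense.
Codon 5: AAA (Lys) → AAG (Lys) — synonymous.
Synonymous: 3 of 5.

3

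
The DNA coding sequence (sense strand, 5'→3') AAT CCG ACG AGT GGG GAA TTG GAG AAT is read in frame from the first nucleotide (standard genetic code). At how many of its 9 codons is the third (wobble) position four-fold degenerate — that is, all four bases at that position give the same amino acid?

Codon 1 AAT (Asn): third position 2-fold.
Codon 2 CCG (Pro): third position 4-fold.
Codon 3 ACG (Thr): third position 4-fold.
Codon 4 AGT (Ser): third position 2-fold.
Codon 5 GGG (Gly): third position 4-fold.
Codon 6 GAA (Glu): third position 2-fold.
Codon 7 TTG (Leu): third position 2-fold.
Codon 8 GAG (Glu): third position 2-fold.
Codon 9 AAT (Asn): third position 2-fold.
Four-fold degenerate third positions: 3.

3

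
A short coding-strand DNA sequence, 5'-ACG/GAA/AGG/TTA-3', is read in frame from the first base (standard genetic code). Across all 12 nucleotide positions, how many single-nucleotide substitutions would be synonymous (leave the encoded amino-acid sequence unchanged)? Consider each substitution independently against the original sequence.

8

Codon 1 (ACG, Thr): 3 synonymous substitutions.
Codon 2 (GAA, Glu): 1 synonymous substitution.
Codon 3 (AGG, Arg): 2 synonymous substitutions.
Codon 4 (TTA, Leu): 2 synonymous substitutions.
Total: 3 + 1 + 2 + 2 = 8.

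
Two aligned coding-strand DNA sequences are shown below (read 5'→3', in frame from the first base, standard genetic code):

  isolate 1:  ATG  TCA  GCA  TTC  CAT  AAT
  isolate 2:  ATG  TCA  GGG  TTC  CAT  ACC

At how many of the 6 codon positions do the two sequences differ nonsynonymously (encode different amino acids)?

2

Codon 1: ATG Met / ATG Met — identical.
Codon 2: TCA Ser / TCA Ser — identical.
Codon 3: GCA Ala / GGG Gly — nonsynonymous.
Codon 4: TTC Phe / TTC Phe — identical.
Codon 5: CAT His / CAT His — identical.
Codon 6: AAT Asn / ACC Thr — nonsynonymous.
Nonsynonymous differences: 2.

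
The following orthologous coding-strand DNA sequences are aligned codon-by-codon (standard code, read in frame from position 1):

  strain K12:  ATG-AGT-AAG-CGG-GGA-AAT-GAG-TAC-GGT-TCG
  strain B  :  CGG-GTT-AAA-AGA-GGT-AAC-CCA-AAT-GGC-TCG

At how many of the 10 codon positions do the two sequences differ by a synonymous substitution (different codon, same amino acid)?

5

Codon 1: ATG Met / CGG Arg — nonsynonymous.
Codon 2: AGT Ser / GTT Val — nonsynonymous.
Codon 3: AAG Lys / AAA Lys — synonymous.
Codon 4: CGG Arg / AGA Arg — synonymous.
Codon 5: GGA Gly / GGT Gly — synonymous.
Codon 6: AAT Asn / AAC Asn — synonymous.
Codon 7: GAG Glu / CCA Pro — nonsynonymous.
Codon 8: TAC Tyr / AAT Asn — nonsynonymous.
Codon 9: GGT Gly / GGC Gly — synonymous.
Codon 10: TCG Ser / TCG Ser — identical.
Synonymous differences: 5.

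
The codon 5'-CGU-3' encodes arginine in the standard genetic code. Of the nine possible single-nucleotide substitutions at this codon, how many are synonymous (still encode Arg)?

3

Position 1: none → 0 synonymous.
Position 2: none → 0 synonymous.
Position 3: CGC, CGA, CGG → 3 synonymous.
Total: 0 + 0 + 3 = 3.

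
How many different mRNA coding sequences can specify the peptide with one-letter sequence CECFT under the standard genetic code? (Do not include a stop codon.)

Cys: 2 codons.
Glu: 2 codons.
Cys: 2 codons.
Phe: 2 codons.
Thr: 4 codons.
2 × 2 × 2 × 2 × 4 = 64.

64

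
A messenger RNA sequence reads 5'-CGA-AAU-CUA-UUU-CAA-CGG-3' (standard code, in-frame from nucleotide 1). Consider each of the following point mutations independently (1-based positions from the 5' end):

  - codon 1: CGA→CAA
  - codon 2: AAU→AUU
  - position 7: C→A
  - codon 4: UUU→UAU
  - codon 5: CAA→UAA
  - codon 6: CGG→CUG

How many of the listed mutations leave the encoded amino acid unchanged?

Codon 1: CGA (Arg) → CAA (Gln) — missense.
Codon 2: AAU (Asn) → AUU (Ile) — missense.
Codon 3: CUA (Leu) → AUA (Ile) — missense.
Codon 4: UUU (Phe) → UAU (Tyr) — missense.
Codon 5: CAA (Gln) → UAA (Stop) — nonsense.
Codon 6: CGG (Arg) → CUG (Leu) — missense.
Synonymous: 0 of 6.

0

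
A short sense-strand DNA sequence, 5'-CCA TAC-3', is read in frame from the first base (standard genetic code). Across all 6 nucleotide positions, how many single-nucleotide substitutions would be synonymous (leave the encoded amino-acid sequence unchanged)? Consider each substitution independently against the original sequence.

Codon 1 (CCA, Pro): 3 synonymous substitutions.
Codon 2 (TAC, Tyr): 1 synonymous substitution.
Total: 3 + 1 = 4.

4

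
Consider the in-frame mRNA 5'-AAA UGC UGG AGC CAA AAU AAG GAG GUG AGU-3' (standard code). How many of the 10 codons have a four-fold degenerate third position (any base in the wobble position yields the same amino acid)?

Codon 1 AAA (Lys): third position 2-fold.
Codon 2 UGC (Cys): third position 2-fold.
Codon 3 UGG (Trp): third position 1-fold.
Codon 4 AGC (Ser): third position 2-fold.
Codon 5 CAA (Gln): third position 2-fold.
Codon 6 AAU (Asn): third position 2-fold.
Codon 7 AAG (Lys): third position 2-fold.
Codon 8 GAG (Glu): third position 2-fold.
Codon 9 GUG (Val): third position 4-fold.
Codon 10 AGU (Ser): third position 2-fold.
Four-fold degenerate third positions: 1.

1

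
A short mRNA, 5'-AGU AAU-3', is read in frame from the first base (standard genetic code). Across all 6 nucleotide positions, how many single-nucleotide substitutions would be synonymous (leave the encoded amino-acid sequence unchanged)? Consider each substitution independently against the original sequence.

Codon 1 (AGU, Ser): 1 synonymous substitution.
Codon 2 (AAU, Asn): 1 synonymous substitution.
Total: 1 + 1 = 2.

2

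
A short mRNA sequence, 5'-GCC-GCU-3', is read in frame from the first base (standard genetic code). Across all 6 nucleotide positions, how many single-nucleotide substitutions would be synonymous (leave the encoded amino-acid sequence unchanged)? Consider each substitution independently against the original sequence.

Codon 1 (GCC, Ala): 3 synonymous substitutions.
Codon 2 (GCU, Ala): 3 synonymous substitutions.
Total: 3 + 3 = 6.

6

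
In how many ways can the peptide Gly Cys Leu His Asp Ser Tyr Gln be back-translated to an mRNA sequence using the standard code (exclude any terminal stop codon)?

Gly: 4 codons.
Cys: 2 codons.
Leu: 6 codons.
His: 2 codons.
Asp: 2 codons.
Ser: 6 codons.
Tyr: 2 codons.
Gln: 2 codons.
4 × 2 × 6 × 2 × 2 × 6 × 2 × 2 = 4608.

4608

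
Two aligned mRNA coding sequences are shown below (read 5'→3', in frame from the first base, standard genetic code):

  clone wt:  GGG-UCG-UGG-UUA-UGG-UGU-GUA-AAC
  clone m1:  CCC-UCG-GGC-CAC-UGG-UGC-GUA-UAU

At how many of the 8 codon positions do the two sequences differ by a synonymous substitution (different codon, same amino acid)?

1

Codon 1: GGG Gly / CCC Pro — nonsynonymous.
Codon 2: UCG Ser / UCG Ser — identical.
Codon 3: UGG Trp / GGC Gly — nonsynonymous.
Codon 4: UUA Leu / CAC His — nonsynonymous.
Codon 5: UGG Trp / UGG Trp — identical.
Codon 6: UGU Cys / UGC Cys — synonymous.
Codon 7: GUA Val / GUA Val — identical.
Codon 8: AAC Asn / UAU Tyr — nonsynonymous.
Synonymous differences: 1.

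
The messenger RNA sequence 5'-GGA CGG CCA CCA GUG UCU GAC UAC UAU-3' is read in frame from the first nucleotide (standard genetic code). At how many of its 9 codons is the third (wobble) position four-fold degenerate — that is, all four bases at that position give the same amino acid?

6

Codon 1 GGA (Gly): third position 4-fold.
Codon 2 CGG (Arg): third position 4-fold.
Codon 3 CCA (Pro): third position 4-fold.
Codon 4 CCA (Pro): third position 4-fold.
Codon 5 GUG (Val): third position 4-fold.
Codon 6 UCU (Ser): third position 4-fold.
Codon 7 GAC (Asp): third position 2-fold.
Codon 8 UAC (Tyr): third position 2-fold.
Codon 9 UAU (Tyr): third position 2-fold.
Four-fold degenerate third positions: 6.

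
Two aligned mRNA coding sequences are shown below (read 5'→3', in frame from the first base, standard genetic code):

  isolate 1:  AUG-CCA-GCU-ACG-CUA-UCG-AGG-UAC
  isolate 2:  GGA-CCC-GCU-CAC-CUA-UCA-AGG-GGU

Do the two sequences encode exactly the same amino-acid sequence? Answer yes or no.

Codon 1: AUG Met / GGA Gly — nonsynonymous.
Codon 2: CCA Pro / CCC Pro — synonymous.
Codon 3: GCU Ala / GCU Ala — identical.
Codon 4: ACG Thr / CAC His — nonsynonymous.
Codon 5: CUA Leu / CUA Leu — identical.
Codon 6: UCG Ser / UCA Ser — synonymous.
Codon 7: AGG Arg / AGG Arg — identical.
Codon 8: UAC Tyr / GGU Gly — nonsynonymous.
Nonsynonymous differences: 3 → different protein.

no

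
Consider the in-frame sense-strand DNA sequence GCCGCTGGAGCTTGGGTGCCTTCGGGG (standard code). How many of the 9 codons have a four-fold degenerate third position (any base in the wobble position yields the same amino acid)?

8

Codon 1 GCC (Ala): third position 4-fold.
Codon 2 GCT (Ala): third position 4-fold.
Codon 3 GGA (Gly): third position 4-fold.
Codon 4 GCT (Ala): third position 4-fold.
Codon 5 TGG (Trp): third position 1-fold.
Codon 6 GTG (Val): third position 4-fold.
Codon 7 CCT (Pro): third position 4-fold.
Codon 8 TCG (Ser): third position 4-fold.
Codon 9 GGG (Gly): third position 4-fold.
Four-fold degenerate third positions: 8.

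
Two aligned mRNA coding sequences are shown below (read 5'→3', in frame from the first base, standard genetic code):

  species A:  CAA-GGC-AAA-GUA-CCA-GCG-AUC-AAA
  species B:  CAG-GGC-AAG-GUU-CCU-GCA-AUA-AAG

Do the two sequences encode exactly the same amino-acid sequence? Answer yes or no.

Codon 1: CAA Gln / CAG Gln — synonymous.
Codon 2: GGC Gly / GGC Gly — identical.
Codon 3: AAA Lys / AAG Lys — synonymous.
Codon 4: GUA Val / GUU Val — synonymous.
Codon 5: CCA Pro / CCU Pro — synonymous.
Codon 6: GCG Ala / GCA Ala — synonymous.
Codon 7: AUC Ile / AUA Ile — synonymous.
Codon 8: AAA Lys / AAG Lys — synonymous.
Nonsynonymous differences: 0 → same protein.

yes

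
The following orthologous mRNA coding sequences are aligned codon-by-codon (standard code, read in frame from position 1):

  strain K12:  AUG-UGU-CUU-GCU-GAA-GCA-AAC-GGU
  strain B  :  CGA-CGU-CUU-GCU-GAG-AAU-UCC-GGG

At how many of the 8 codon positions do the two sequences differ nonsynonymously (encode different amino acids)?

Codon 1: AUG Met / CGA Arg — nonsynonymous.
Codon 2: UGU Cys / CGU Arg — nonsynonymous.
Codon 3: CUU Leu / CUU Leu — identical.
Codon 4: GCU Ala / GCU Ala — identical.
Codon 5: GAA Glu / GAG Glu — synonymous.
Codon 6: GCA Ala / AAU Asn — nonsynonymous.
Codon 7: AAC Asn / UCC Ser — nonsynonymous.
Codon 8: GGU Gly / GGG Gly — synonymous.
Nonsynonymous differences: 4.

4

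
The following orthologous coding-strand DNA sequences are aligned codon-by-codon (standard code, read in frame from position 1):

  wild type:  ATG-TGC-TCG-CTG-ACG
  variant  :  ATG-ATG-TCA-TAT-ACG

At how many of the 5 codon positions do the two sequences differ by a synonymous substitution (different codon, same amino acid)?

Codon 1: ATG Met / ATG Met — identical.
Codon 2: TGC Cys / ATG Met — nonsynonymous.
Codon 3: TCG Ser / TCA Ser — synonymous.
Codon 4: CTG Leu / TAT Tyr — nonsynonymous.
Codon 5: ACG Thr / ACG Thr — identical.
Synonymous differences: 1.

1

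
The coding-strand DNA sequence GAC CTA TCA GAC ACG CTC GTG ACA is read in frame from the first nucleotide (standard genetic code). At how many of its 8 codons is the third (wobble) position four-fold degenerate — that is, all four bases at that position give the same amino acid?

6

Codon 1 GAC (Asp): third position 2-fold.
Codon 2 CTA (Leu): third position 4-fold.
Codon 3 TCA (Ser): third position 4-fold.
Codon 4 GAC (Asp): third position 2-fold.
Codon 5 ACG (Thr): third position 4-fold.
Codon 6 CTC (Leu): third position 4-fold.
Codon 7 GTG (Val): third position 4-fold.
Codon 8 ACA (Thr): third position 4-fold.
Four-fold degenerate third positions: 6.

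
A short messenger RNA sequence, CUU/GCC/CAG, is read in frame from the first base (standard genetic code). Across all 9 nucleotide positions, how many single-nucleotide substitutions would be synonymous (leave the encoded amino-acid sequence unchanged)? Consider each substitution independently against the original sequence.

Codon 1 (CUU, Leu): 3 synonymous substitutions.
Codon 2 (GCC, Ala): 3 synonymous substitutions.
Codon 3 (CAG, Gln): 1 synonymous substitution.
Total: 3 + 3 + 1 = 7.

7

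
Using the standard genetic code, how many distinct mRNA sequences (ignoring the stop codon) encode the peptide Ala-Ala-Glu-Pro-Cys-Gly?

Ala: 4 codons.
Ala: 4 codons.
Glu: 2 codons.
Pro: 4 codons.
Cys: 2 codons.
Gly: 4 codons.
4 × 4 × 2 × 4 × 2 × 4 = 1024.

1024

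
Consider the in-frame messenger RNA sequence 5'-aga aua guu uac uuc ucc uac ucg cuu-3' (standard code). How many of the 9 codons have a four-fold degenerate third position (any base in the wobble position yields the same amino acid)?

Codon 1 AGA (Arg): third position 2-fold.
Codon 2 AUA (Ile): third position 3-fold.
Codon 3 GUU (Val): third position 4-fold.
Codon 4 UAC (Tyr): third position 2-fold.
Codon 5 UUC (Phe): third position 2-fold.
Codon 6 UCC (Ser): third position 4-fold.
Codon 7 UAC (Tyr): third position 2-fold.
Codon 8 UCG (Ser): third position 4-fold.
Codon 9 CUU (Leu): third position 4-fold.
Four-fold degenerate third positions: 4.

4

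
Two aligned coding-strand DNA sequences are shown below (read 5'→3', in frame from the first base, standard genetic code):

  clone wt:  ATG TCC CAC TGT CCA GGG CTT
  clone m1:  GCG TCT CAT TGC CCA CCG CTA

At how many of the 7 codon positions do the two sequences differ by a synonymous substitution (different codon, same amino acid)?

4

Codon 1: ATG Met / GCG Ala — nonsynonymous.
Codon 2: TCC Ser / TCT Ser — synonymous.
Codon 3: CAC His / CAT His — synonymous.
Codon 4: TGT Cys / TGC Cys — synonymous.
Codon 5: CCA Pro / CCA Pro — identical.
Codon 6: GGG Gly / CCG Pro — nonsynonymous.
Codon 7: CTT Leu / CTA Leu — synonymous.
Synonymous differences: 4.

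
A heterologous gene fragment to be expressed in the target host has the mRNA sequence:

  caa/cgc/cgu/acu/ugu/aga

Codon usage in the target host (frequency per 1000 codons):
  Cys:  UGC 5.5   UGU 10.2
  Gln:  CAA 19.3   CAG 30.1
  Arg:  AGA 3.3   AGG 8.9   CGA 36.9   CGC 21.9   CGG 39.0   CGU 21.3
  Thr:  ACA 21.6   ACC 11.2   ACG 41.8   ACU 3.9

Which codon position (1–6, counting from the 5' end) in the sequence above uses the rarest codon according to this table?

6

Codon 1 CAA (Gln): 19.3 per 1000.
Codon 2 CGC (Arg): 21.9 per 1000.
Codon 3 CGU (Arg): 21.3 per 1000.
Codon 4 ACU (Thr): 3.9 per 1000.
Codon 5 UGU (Cys): 10.2 per 1000.
Codon 6 AGA (Arg): 3.3 per 1000.
Lowest frequency is 3.3 at codon 6.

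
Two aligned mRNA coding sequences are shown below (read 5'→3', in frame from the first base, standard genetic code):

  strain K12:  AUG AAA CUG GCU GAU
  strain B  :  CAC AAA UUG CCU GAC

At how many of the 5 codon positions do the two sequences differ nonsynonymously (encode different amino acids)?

2

Codon 1: AUG Met / CAC His — nonsynonymous.
Codon 2: AAA Lys / AAA Lys — identical.
Codon 3: CUG Leu / UUG Leu — synonymous.
Codon 4: GCU Ala / CCU Pro — nonsynonymous.
Codon 5: GAU Asp / GAC Asp — synonymous.
Nonsynonymous differences: 2.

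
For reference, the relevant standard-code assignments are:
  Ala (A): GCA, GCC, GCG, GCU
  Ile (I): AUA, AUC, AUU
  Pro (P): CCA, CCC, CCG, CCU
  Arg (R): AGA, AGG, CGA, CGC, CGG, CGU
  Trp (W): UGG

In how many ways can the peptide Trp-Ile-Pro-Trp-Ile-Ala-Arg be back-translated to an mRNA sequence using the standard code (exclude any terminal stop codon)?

Trp: 1 codon.
Ile: 3 codons.
Pro: 4 codons.
Trp: 1 codon.
Ile: 3 codons.
Ala: 4 codons.
Arg: 6 codons.
1 × 3 × 4 × 1 × 3 × 4 × 6 = 864.

864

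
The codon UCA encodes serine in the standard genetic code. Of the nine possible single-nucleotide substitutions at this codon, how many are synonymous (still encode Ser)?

Position 1: none → 0 synonymous.
Position 2: none → 0 synonymous.
Position 3: UCU, UCC, UCG → 3 synonymous.
Total: 0 + 0 + 3 = 3.

3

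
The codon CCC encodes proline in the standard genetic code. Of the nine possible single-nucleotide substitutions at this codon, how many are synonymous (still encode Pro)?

Position 1: none → 0 synonymous.
Position 2: none → 0 synonymous.
Position 3: CCU, CCA, CCG → 3 synonymous.
Total: 0 + 0 + 3 = 3.

3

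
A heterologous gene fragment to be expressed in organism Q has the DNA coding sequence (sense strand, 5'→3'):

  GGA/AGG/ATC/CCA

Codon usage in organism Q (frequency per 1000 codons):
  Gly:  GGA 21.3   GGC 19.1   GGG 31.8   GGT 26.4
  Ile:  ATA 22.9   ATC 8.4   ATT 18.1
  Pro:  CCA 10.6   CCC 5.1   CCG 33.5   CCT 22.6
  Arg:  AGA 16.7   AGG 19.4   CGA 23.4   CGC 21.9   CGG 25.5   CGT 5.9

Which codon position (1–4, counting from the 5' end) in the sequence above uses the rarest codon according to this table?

3

Codon 1 GGA (Gly): 21.3 per 1000.
Codon 2 AGG (Arg): 19.4 per 1000.
Codon 3 ATC (Ile): 8.4 per 1000.
Codon 4 CCA (Pro): 10.6 per 1000.
Lowest frequency is 8.4 at codon 3.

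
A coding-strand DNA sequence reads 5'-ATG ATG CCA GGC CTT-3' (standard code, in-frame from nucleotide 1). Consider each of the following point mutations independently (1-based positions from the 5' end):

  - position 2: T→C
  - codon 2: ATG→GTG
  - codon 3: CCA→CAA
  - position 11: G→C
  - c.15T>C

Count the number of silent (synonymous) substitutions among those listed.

Codon 1: ATG (Met) → ACG (Thr) — missense.
Codon 2: ATG (Met) → GTG (Val) — missense.
Codon 3: CCA (Pro) → CAA (Gln) — missense.
Codon 4: GGC (Gly) → GCC (Ala) — missense.
Codon 5: CTT (Leu) → CTC (Leu) — synonymous.
Synonymous: 1 of 5.

1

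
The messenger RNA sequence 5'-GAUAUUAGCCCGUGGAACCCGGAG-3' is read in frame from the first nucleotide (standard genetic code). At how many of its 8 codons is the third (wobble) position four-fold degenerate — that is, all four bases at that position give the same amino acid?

Codon 1 GAU (Asp): third position 2-fold.
Codon 2 AUU (Ile): third position 3-fold.
Codon 3 AGC (Ser): third position 2-fold.
Codon 4 CCG (Pro): third position 4-fold.
Codon 5 UGG (Trp): third position 1-fold.
Codon 6 AAC (Asn): third position 2-fold.
Codon 7 CCG (Pro): third position 4-fold.
Codon 8 GAG (Glu): third position 2-fold.
Four-fold degenerate third positions: 2.

2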